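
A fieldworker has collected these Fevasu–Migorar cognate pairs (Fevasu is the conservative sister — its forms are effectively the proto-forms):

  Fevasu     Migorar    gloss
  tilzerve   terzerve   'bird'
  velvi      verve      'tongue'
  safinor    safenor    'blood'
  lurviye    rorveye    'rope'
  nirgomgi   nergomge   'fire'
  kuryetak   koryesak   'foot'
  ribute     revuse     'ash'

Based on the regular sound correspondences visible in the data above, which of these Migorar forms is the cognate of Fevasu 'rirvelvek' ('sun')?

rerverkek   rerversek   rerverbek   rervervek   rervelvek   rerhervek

rervervek

nirgomgi ~ nergomge — Fevasu i corresponds to Migorar e after a consonant, before r.
velvi ~ verve — Fevasu l corresponds to Migorar r after a vowel, before a labial obstruent.
Applying these to Fevasu 'rirvelvek':
  rirvelvek → rervelvek   (i→e after a consonant, before r)
  rervelvek → rervervek   (l→r after a vowel, before a labial obstruent)
So the Migorar cognate is 'rervervek'.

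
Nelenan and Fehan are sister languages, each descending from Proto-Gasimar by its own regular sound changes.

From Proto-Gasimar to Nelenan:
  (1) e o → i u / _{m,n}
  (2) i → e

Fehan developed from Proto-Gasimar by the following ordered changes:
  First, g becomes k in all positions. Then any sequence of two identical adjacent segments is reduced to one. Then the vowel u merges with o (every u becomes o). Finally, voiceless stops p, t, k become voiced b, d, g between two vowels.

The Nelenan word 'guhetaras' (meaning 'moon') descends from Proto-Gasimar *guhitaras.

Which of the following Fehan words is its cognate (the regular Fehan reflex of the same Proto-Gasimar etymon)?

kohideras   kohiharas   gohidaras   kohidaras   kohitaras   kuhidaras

Fehan: start from *guhitaras.
  rule 1 (unconditioned shift): guhitaras → kuhitaras
  rule 2: no change — kuhitaras
  rule 3 (vowel merger): kuhitaras → kohitaras
  rule 4 (intervocalic voicing): kohitaras → kohidaras
  ⇒ Fehan kohidaras
Among the options, 'kohidaras' alone shows every Fehan change applied in order.

kohidaras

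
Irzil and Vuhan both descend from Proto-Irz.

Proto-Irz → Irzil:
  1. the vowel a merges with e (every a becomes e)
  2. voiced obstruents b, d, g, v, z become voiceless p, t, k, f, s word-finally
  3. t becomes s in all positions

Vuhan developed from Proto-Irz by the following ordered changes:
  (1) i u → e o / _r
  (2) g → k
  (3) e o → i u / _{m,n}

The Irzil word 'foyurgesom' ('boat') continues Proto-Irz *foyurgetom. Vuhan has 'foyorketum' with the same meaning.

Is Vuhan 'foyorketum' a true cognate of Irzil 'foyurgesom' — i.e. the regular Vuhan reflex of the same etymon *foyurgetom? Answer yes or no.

Derive the expected Vuhan reflex of *foyurgetom:
Vuhan: *foyurgetom > foyorgetom > foyorketom > foyorketum  (by pre-rhotic lowering, unconditioned shift, pre-nasal raising)
Vuhan 'foyorketum' matches the regular reflex exactly, so the pair is cognate.

yes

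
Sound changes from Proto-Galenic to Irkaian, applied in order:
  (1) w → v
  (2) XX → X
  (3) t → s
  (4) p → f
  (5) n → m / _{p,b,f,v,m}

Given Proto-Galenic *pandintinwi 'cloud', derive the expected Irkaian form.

fandinsimvi

Irkaian: *pandintinwi > pandintinvi > pandinsinvi > fandinsinvi > fandinsimvi  (by unconditioned shift, unconditioned shift, unconditioned shift, nasal place assimilation)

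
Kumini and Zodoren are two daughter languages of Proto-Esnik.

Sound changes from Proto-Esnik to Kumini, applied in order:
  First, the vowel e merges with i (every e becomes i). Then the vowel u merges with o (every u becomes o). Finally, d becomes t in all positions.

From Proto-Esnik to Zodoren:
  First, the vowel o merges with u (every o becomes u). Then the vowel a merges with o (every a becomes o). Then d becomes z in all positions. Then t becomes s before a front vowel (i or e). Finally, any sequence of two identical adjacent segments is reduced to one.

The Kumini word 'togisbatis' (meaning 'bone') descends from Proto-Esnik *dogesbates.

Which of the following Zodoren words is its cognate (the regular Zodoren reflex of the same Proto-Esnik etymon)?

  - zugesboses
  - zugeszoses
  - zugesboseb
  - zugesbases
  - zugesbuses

Zodoren: *dogesbates > dugesbates > dugesbotes > zugesbotes > zugesboses  (by vowel merger, vowel merger, unconditioned shift, palatalisation)
The other candidates each miss or misapply at least one Zodoren change.

zugesboses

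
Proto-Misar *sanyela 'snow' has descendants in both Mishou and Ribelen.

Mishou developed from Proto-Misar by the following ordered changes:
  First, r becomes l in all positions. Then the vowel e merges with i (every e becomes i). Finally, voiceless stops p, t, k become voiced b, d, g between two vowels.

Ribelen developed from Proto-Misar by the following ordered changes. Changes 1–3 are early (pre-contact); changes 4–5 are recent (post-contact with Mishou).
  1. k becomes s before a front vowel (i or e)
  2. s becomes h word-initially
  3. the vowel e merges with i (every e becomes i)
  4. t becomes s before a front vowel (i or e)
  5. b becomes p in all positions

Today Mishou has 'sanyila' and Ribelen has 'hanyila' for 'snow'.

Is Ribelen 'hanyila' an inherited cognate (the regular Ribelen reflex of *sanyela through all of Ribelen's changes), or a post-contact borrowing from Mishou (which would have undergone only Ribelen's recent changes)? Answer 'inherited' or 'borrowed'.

inherited

If inherited, *sanyela would pass through all of Ribelen's changes:
Ribelen: *sanyela > hanyela > hanyila  (by debuccalisation, vowel merger)
If borrowed from Mishou 'sanyila' after the early changes, it would undergo only the recent ones:
  rule 4 (palatalisation): no change (sanyila)
  rule 5 (unconditioned shift): no change (sanyila)
  ⇒ as a loan: sanyila
Ribelen 'hanyila' matches the inherited outcome exactly, so it is an inherited cognate, not a loan.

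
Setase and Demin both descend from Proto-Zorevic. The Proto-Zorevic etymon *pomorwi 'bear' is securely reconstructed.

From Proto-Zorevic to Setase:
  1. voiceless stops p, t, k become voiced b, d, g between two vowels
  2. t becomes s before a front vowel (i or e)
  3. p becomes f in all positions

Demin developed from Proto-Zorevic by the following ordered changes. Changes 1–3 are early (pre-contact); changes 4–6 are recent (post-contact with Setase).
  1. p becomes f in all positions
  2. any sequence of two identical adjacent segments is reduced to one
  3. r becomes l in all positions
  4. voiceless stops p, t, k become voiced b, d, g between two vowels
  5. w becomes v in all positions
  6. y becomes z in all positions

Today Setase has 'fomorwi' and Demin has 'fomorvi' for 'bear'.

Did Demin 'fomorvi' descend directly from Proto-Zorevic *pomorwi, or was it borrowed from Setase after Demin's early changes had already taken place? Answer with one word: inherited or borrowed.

If inherited, *pomorwi would pass through all of Demin's changes:
Demin: *pomorwi > fomorwi > fomolwi > fomolvi  (by unconditioned shift, unconditioned shift, unconditioned shift)
If borrowed from Setase 'fomorwi' after the early changes, it would undergo only the recent ones:
  rule 4 (intervocalic voicing): no change (fomorwi)
  rule 5 (unconditioned shift): fomorwi → fomorvi
  rule 6 (unconditioned shift): no change (fomorvi)
  ⇒ as a loan: fomorvi
Demin 'fomorvi' matches the loan outcome 'fomorvi', not the inherited 'fomolvi' — it skipped the early Demin changes, so it was borrowed from Setase.

borrowed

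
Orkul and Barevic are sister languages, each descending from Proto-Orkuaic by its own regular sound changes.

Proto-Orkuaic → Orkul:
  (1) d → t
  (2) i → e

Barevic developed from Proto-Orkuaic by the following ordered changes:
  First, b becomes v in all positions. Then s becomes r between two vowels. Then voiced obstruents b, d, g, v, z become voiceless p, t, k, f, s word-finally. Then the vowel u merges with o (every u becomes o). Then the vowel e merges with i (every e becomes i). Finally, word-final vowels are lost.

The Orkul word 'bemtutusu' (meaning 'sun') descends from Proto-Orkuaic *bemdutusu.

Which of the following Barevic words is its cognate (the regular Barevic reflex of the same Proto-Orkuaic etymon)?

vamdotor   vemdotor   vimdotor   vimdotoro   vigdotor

Barevic: start from *bemdutusu.
  rule 1 (unconditioned shift): bemdutusu → vemdutusu
  rule 2 (rhotacism): vemdutusu → vemduturu
  rule 3: no change — vemduturu
  rule 4 (vowel merger): vemduturu → vemdotoro
  rule 5 (vowel merger): vemdotoro → vimdotoro
  rule 6 (apocope): vimdotoro → vimdotor
  ⇒ Barevic vimdotor
Among the options, 'vimdotor' alone shows every Barevic change applied in order.

vimdotor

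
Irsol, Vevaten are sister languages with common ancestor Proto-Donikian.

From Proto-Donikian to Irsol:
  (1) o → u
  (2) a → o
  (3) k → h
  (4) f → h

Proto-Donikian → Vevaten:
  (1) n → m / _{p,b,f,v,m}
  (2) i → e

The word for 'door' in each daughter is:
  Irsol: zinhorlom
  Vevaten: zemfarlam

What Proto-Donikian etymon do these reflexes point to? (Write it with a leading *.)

*zinfarlam

Position 3: Irsol has n, Vevaten has m. Irsol preserves n here (none of its changes turn any other segment into n), so the proto-segment is *n.
Position 5: Irsol has o, Vevaten has a. Vevaten preserves a here (none of its changes turn any other segment into a), so the proto-segment is *a.
Position 2: Irsol has i, Vevaten has e. Irsol preserves i here (none of its changes turn any other segment into i), so the proto-segment is *i.
Continuing position by position gives *zinfarlam; check it forward:
Irsol: *zinfarlam > zinforlom > zinhorlom  (by vowel merger, unconditioned shift)
Vevaten: *zinfarlam
  zinfarlam → zimfarlam   [nasal place assimilation]
  zimfarlam → zemfarlam   [vowel merger]
  giving Vevaten zemfarlam.
*zinfarlam is the unique common source.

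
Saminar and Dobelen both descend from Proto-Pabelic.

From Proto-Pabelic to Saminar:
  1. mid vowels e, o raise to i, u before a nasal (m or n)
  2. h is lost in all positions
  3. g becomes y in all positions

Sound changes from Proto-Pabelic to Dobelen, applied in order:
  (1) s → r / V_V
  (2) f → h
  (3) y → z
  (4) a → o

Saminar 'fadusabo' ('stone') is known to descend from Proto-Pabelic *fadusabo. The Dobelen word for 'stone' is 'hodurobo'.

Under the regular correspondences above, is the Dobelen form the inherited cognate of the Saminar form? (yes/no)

yes

Derive the expected Dobelen reflex of *fadusabo:
Dobelen: *fadusabo
  fadusabo → fadurabo   [rhotacism]
  fadurabo → hadurabo   [unconditioned shift]
  hadurabo (rule 3 does not apply)
  hadurabo → hodurobo   [vowel merger]
  giving Dobelen hodurobo.
Dobelen 'hodurobo' matches the regular reflex exactly, so the pair is cognate.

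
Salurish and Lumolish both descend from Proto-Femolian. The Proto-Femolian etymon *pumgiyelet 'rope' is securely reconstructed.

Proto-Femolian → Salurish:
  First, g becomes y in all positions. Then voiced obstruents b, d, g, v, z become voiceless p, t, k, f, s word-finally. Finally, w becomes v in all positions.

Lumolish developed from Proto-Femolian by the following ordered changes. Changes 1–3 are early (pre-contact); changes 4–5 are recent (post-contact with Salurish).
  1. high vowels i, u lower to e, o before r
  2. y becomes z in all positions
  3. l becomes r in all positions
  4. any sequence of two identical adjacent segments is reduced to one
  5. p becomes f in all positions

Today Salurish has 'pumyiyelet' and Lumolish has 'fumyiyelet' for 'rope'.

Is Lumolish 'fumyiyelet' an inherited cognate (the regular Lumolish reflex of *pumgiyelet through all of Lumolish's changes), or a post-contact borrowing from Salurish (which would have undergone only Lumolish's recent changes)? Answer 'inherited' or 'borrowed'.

If inherited, *pumgiyelet would pass through all of Lumolish's changes:
Lumolish: start from *pumgiyelet.
  rule 1: no change — pumgiyelet
  rule 2 (unconditioned shift): pumgiyelet → pumgizelet
  rule 3 (unconditioned shift): pumgizelet → pumgizeret
  rule 4: no change — pumgizeret
  rule 5 (unconditioned shift): pumgizeret → fumgizeret
  ⇒ Lumolish fumgizeret
If borrowed from Salurish 'pumyiyelet' after the early changes, it would undergo only the recent ones:
  rule 4 (degemination): no change (pumyiyelet)
  rule 5 (unconditioned shift): pumyiyelet → fumyiyelet
  ⇒ as a loan: fumyiyelet
Lumolish 'fumyiyelet' matches the loan outcome 'fumyiyelet', not the inherited 'fumgizeret' — it skipped the early Lumolish changes, so it was borrowed from Salurish.

borrowed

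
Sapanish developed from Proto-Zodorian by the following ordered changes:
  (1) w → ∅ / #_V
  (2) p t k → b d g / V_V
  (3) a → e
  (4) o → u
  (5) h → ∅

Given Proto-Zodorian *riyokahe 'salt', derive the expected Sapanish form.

Sapanish: *riyokahe
  riyokahe (rule 1 does not apply)
  riyokahe → riyogahe   [intervocalic voicing]
  riyogahe → riyogehe   [vowel merger]
  riyogehe → riyugehe   [vowel merger]
  riyugehe → riyugee   [h-loss]
  giving Sapanish riyugee.

riyugee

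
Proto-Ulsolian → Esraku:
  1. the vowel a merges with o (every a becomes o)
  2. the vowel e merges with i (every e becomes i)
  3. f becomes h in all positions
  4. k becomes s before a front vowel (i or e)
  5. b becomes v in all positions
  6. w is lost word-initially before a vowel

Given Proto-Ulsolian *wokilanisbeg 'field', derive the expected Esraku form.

Esraku: *wokilanisbeg > wokilonisbeg > wokilonisbig > wosilonisbig > wosilonisvig > osilonisvig  (by vowel merger, vowel merger, palatalisation, unconditioned shift, glide loss)

osilonisvig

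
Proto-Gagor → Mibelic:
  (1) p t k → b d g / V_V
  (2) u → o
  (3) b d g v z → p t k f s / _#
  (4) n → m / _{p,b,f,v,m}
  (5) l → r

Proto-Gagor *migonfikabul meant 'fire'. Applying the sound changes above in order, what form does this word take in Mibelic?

migomfigabor

Mibelic: *migonfikabul
  migonfikabul → migonfigabul   [intervocalic voicing]
  migonfigabul → migonfigabol   [vowel merger]
  migonfigabol (rule 3 does not apply)
  migonfigabol → migomfigabol   [nasal place assimilation]
  migomfigabol → migomfigabor   [unconditioned shift]
  giving Mibelic migomfigabor.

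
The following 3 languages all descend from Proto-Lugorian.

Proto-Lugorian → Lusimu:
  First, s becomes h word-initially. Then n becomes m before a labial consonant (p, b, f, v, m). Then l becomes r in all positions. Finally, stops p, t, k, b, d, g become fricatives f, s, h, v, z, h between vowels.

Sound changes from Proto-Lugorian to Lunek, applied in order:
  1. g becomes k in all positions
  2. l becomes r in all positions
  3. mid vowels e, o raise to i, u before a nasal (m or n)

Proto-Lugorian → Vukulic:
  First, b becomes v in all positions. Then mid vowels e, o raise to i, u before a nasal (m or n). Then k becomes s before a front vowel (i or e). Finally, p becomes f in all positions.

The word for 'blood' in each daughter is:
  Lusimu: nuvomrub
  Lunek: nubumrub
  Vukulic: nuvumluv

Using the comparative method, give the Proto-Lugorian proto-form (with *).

Position 8: Lusimu has b, Lunek has b, Vukulic has v. Lusimu preserves b here (none of its changes turn any other segment into b), so the proto-segment is *b.
Position 6: Lusimu has r, Lunek has r, Vukulic has l. Vukulic preserves l here (none of its changes turn any other segment into l), so the proto-segment is *l.
Position 3: Lusimu has v, Lunek has b, Vukulic has v. Lunek preserves b here (none of its changes turn any other segment into b), so the proto-segment is *b.
Verify the candidate proto-form against each daughter:
Lusimu: start from *nubomlub.
  rule 1: no change — nubomlub
  rule 2: no change — nubomlub
  rule 3 (unconditioned shift): nubomlub → nubomrub
  rule 4 (intervocalic lenition): nubomrub → nuvomrub
  ⇒ Lusimu nuvomrub
Lunek: start from *nubomlub.
  rule 1: no change — nubomlub
  rule 2 (unconditioned shift): nubomlub → nubomrub
  rule 3 (pre-nasal raising): nubomrub → nubumrub
  ⇒ Lunek nubumrub
Vukulic: *nubomlub > nuvomluv > nuvumluv  (by unconditioned shift, pre-nasal raising)
*nubomlub is the unique common source.

*nubomlub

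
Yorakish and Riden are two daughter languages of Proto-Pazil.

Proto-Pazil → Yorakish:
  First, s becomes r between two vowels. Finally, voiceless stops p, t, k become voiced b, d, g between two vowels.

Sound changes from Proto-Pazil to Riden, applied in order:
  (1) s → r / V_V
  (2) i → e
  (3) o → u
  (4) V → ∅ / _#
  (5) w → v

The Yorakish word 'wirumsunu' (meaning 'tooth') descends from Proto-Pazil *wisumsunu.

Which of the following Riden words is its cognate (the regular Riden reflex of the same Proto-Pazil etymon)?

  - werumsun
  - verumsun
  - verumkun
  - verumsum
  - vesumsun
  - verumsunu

Riden: start from *wisumsunu.
  rule 1 (rhotacism): wisumsunu → wirumsunu
  rule 2 (vowel merger): wirumsunu → werumsunu
  rule 3: no change — werumsunu
  rule 4 (apocope): werumsunu → werumsun
  rule 5 (unconditioned shift): werumsun → verumsun
  ⇒ Riden verumsun
Only 'verumsun' matches the regular Riden development of *wisumsunu.

verumsun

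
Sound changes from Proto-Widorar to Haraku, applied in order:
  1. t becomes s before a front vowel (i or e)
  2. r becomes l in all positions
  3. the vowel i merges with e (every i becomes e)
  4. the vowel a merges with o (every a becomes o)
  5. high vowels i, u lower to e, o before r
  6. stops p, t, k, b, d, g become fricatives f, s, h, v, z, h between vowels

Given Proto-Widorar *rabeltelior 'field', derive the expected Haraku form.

Haraku: *rabeltelior
  rabeltelior → rabelselior   [palatalisation]
  rabelselior → labelseliol   [unconditioned shift]
  labelseliol → labelseleol   [vowel merger]
  labelseleol → lobelseleol   [vowel merger]
  lobelseleol (rule 5 does not apply)
  lobelseleol → lovelseleol   [intervocalic lenition]
  giving Haraku lovelseleol.

lovelseleol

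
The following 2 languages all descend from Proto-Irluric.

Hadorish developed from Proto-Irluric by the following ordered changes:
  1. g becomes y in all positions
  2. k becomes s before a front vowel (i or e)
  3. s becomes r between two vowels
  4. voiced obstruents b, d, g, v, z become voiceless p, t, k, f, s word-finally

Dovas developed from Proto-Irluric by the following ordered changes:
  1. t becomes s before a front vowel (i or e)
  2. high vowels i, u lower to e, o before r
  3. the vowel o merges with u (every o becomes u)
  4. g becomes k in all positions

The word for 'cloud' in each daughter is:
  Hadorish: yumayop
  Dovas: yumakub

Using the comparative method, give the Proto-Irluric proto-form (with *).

*yumagob

Position 6: Hadorish has o, Dovas has u. Hadorish preserves o here (none of its changes turn any other segment into o), so the proto-segment is *o.
Position 5: Hadorish has y, Dovas has k. Taking the neighbouring segments as reconstructed: Hadorish y could go back to *g or *y; Dovas k could go back to *k or *g — the one source consistent with every daughter is *g.
Verify the candidate proto-form against each daughter:
Hadorish: *yumagob
  yumagob → yumayob   [unconditioned shift]
  yumayob (rule 2 does not apply)
  yumayob (rule 3 does not apply)
  yumayob → yumayop   [final devoicing]
  giving Hadorish yumayop.
Dovas: start from *yumagob.
  rule 1: no change — yumagob
  rule 2: no change — yumagob
  rule 3 (vowel merger): yumagob → yumagub
  rule 4 (unconditioned shift): yumagub → yumakub
  ⇒ Dovas yumakub
*yumagob is the unique common source.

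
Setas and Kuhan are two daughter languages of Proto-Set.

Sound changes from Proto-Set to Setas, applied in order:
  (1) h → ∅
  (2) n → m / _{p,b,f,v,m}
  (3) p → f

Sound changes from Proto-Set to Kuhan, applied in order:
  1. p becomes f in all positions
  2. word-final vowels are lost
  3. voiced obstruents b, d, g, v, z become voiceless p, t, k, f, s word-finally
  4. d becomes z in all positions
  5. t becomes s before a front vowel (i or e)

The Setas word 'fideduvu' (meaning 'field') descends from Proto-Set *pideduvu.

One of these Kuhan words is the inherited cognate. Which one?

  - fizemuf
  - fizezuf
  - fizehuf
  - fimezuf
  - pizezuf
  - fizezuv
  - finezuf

Kuhan: *pideduvu > fideduvu > fideduv > fideduf > fizezuf  (by unconditioned shift, apocope, final devoicing, unconditioned shift)
Among the options, 'fizezuf' alone shows every Kuhan change applied in order.

fizezuf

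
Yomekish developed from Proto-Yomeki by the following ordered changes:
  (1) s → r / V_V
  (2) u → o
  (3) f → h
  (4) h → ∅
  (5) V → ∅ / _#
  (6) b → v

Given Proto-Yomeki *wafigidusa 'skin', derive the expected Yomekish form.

waigidor

Yomekish: *wafigidusa > wafigidura > wafigidora > wahigidora > waigidora > waigidor  (by rhotacism, vowel merger, unconditioned shift, h-loss, apocope)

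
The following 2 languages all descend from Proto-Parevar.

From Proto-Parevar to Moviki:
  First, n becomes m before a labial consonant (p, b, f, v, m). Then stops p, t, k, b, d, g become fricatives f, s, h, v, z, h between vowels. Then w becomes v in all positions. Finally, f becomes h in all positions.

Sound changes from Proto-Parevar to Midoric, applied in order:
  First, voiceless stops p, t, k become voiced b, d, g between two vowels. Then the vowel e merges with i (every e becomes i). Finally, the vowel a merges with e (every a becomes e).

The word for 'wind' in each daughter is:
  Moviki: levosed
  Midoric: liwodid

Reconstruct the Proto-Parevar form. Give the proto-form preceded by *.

Position 3: Moviki has v, Midoric has w. Midoric preserves w here (none of its changes turn any other segment into w), so the proto-segment is *w.
Position 5: Moviki has s, Midoric has d. Taking the neighbouring segments as reconstructed: Moviki s could go back to *t or *s; Midoric d could go back to *t or *d — the one source consistent with every daughter is *t.
Position 2: Moviki has e, Midoric has i. Moviki preserves e here (none of its changes turn any other segment into e), so the proto-segment is *e.
Continuing position by position gives *lewoted; check it forward:
Moviki: *lewoted > lewosed > levosed  (by intervocalic lenition, unconditioned shift)
Midoric: *lewoted > lewoded > liwodid  (by intervocalic voicing, vowel merger)
No other proto-form is consistent with every reflex, so the reconstruction is *lewoted.

*lewoted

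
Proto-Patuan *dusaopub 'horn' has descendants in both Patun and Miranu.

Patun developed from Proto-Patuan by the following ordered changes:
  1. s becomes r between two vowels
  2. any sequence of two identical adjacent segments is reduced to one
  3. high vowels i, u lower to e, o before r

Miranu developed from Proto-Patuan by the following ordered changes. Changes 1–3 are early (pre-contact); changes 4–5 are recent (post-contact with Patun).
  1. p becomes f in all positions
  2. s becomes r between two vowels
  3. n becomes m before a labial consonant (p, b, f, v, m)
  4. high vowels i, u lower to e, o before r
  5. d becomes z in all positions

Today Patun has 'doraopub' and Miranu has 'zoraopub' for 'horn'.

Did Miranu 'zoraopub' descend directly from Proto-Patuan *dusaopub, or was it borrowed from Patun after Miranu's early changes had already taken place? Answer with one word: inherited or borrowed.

borrowed

If inherited, *dusaopub would pass through all of Miranu's changes:
Miranu: *dusaopub
  dusaopub → dusaofub   [unconditioned shift]
  dusaofub → duraofub   [rhotacism]
  duraofub (rule 3 does not apply)
  duraofub → doraofub   [pre-rhotic lowering]
  doraofub → zoraofub   [unconditioned shift]
  giving Miranu zoraofub.
If borrowed from Patun 'doraopub' after the early changes, it would undergo only the recent ones:
  rule 4 (pre-rhotic lowering): no change (doraopub)
  rule 5 (unconditioned shift): doraopub → zoraopub
  ⇒ as a loan: zoraopub
Miranu 'zoraopub' matches the loan outcome 'zoraopub', not the inherited 'zoraofub' — it skipped the early Miranu changes, so it was borrowed from Patun.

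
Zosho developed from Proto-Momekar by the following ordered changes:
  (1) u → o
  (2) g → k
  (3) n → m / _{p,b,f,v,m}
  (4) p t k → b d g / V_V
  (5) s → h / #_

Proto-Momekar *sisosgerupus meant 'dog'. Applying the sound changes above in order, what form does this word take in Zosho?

Zosho: *sisosgerupus
  sisosgerupus → sisosgeropos   [vowel merger]
  sisosgeropos → sisoskeropos   [unconditioned shift]
  sisoskeropos (rule 3 does not apply)
  sisoskeropos → sisoskerobos   [intervocalic voicing]
  sisoskerobos → hisoskerobos   [debuccalisation]
  giving Zosho hisoskerobos.

hisoskerobos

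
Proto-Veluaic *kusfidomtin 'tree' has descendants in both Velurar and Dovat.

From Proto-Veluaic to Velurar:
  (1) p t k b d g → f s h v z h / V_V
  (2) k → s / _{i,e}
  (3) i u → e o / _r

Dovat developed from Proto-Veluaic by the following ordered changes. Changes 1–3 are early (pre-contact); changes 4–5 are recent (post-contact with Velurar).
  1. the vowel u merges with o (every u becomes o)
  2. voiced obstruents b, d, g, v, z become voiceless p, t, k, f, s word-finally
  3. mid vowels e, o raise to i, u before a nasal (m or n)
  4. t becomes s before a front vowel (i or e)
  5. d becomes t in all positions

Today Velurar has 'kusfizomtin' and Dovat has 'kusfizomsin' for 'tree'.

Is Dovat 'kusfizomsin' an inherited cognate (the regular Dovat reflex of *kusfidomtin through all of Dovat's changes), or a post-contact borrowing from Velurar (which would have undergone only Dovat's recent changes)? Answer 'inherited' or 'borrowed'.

borrowed

If inherited, *kusfidomtin would pass through all of Dovat's changes:
Dovat: *kusfidomtin
  kusfidomtin → kosfidomtin   [vowel merger]
  kosfidomtin (rule 2 does not apply)
  kosfidomtin → kosfidumtin   [pre-nasal raising]
  kosfidumtin → kosfidumsin   [palatalisation]
  kosfidumsin → kosfitumsin   [unconditioned shift]
  giving Dovat kosfitumsin.
If borrowed from Velurar 'kusfizomtin' after the early changes, it would undergo only the recent ones:
  rule 4 (palatalisation): kusfizomtin → kusfizomsin
  rule 5 (unconditioned shift): no change (kusfizomsin)
  ⇒ as a loan: kusfizomsin
Dovat 'kusfizomsin' matches the loan outcome 'kusfizomsin', not the inherited 'kosfitumsin' — it skipped the early Dovat changes, so it was borrowed from Velurar.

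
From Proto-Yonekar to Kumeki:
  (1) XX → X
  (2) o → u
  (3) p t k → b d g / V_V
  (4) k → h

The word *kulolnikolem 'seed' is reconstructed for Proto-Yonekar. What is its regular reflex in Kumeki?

Kumeki: *kulolnikolem > kululnikulem > kululnigulem > hululnigulem  (by vowel merger, intervocalic voicing, unconditioned shift)

hululnigulem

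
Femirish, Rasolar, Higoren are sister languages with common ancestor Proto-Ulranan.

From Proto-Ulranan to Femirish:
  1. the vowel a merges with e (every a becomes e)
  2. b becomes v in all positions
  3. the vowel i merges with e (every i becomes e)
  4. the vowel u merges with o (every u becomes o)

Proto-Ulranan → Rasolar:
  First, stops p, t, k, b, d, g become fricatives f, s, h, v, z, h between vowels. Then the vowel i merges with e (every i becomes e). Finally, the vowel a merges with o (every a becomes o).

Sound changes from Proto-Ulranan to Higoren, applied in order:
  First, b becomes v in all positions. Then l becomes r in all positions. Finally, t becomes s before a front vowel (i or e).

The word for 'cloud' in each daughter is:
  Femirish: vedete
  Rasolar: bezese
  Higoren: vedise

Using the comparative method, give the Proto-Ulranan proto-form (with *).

*bedite

Position 4: Femirish has e, Rasolar has e, Higoren has i. Higoren preserves i here (none of its changes turn any other segment into i), so the proto-segment is *i.
Position 1: Femirish has v, Rasolar has b, Higoren has v. Rasolar preserves b here (none of its changes turn any other segment into b), so the proto-segment is *b.
Position 3: Femirish has d, Rasolar has z, Higoren has d. Femirish preserves d here (none of its changes turn any other segment into d), so the proto-segment is *d.
Verify the candidate proto-form against each daughter:
Femirish: *bedite > vedite > vedete  (by unconditioned shift, vowel merger)
Rasolar: start from *bedite.
  rule 1 (intervocalic lenition): bedite → bezise
  rule 2 (vowel merger): bezise → bezese
  rule 3: no change — bezese
  ⇒ Rasolar bezese
Higoren: *bedite > vedite > vedise  (by unconditioned shift, palatalisation)
Only *bedite yields all of Femirish vedete, Rasolar bezese, Higoren vedise.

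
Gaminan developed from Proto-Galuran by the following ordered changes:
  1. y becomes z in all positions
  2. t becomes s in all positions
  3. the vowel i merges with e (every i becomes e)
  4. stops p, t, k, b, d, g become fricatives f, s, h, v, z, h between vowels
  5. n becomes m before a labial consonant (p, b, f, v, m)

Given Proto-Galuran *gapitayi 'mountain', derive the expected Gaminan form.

gafesaze

Gaminan: *gapitayi
  gapitayi → gapitazi   [unconditioned shift]
  gapitazi → gapisazi   [unconditioned shift]
  gapisazi → gapesaze   [vowel merger]
  gapesaze → gafesaze   [intervocalic lenition]
  gafesaze (rule 5 does not apply)
  giving Gaminan gafesaze.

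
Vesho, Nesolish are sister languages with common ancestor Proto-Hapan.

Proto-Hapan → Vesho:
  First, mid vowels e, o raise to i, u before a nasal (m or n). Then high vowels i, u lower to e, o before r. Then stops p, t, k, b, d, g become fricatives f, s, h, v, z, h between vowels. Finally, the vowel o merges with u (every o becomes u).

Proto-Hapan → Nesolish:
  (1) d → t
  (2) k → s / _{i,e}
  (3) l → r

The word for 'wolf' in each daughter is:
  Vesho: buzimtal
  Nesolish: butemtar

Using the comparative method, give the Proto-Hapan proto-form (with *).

Position 4: Vesho has i, Nesolish has e. Nesolish preserves e here (none of its changes turn any other segment into e), so the proto-segment is *e.
Position 3: Vesho has z, Nesolish has t. Taking the neighbouring segments as reconstructed: Vesho z could go back to *d or *z; Nesolish t could go back to *t or *d — the one source consistent with every daughter is *d.
Continuing position by position gives *budemtal; check it forward:
Vesho: *budemtal > budimtal > buzimtal  (by pre-nasal raising, intervocalic lenition)
Nesolish: *budemtal
  budemtal → butemtal   [unconditioned shift]
  butemtal (rule 2 does not apply)
  butemtal → butemtar   [unconditioned shift]
  giving Nesolish butemtar.
No other proto-form is consistent with every reflex, so the reconstruction is *budemtal.

*budemtal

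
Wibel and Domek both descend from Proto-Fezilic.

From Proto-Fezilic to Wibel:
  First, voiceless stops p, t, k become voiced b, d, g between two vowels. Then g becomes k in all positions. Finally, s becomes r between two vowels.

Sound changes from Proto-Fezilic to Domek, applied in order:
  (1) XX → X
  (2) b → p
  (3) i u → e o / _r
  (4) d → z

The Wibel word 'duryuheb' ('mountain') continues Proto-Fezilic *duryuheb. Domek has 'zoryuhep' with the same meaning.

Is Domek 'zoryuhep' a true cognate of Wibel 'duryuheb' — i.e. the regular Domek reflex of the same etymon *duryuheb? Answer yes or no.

yes

Derive the expected Domek reflex of *duryuheb:
Domek: *duryuheb > duryuhep > doryuhep > zoryuhep  (by unconditioned shift, pre-rhotic lowering, unconditioned shift)
Domek 'zoryuhep' matches the regular reflex exactly, so the pair is cognate.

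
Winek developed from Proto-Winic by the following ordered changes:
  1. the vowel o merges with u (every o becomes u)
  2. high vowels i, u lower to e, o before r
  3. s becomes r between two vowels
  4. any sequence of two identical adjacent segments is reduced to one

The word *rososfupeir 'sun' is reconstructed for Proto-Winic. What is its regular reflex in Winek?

Winek: *rososfupeir
  rososfupeir → rususfupeir   [vowel merger]
  rususfupeir → rususfupeer   [pre-rhotic lowering]
  rususfupeer → rurusfupeer   [rhotacism]
  rurusfupeer → rurusfuper   [degemination]
  giving Winek rurusfuper.

rurusfuper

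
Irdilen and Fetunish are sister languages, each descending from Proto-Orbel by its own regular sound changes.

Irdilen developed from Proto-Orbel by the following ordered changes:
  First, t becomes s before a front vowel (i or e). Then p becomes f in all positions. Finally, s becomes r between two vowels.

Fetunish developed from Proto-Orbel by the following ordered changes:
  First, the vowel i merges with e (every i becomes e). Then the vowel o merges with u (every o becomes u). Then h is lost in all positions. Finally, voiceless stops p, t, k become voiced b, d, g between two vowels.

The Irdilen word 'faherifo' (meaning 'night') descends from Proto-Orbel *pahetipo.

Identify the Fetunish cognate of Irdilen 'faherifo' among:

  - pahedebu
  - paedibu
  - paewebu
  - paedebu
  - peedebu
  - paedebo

Fetunish: *pahetipo
  pahetipo → pahetepo   [vowel merger]
  pahetepo → pahetepu   [vowel merger]
  pahetepu → paetepu   [h-loss]
  paetepu → paedebu   [intervocalic voicing]
  giving Fetunish paedebu.
Only 'paedebu' matches the regular Fetunish development of *pahetipo.

paedebu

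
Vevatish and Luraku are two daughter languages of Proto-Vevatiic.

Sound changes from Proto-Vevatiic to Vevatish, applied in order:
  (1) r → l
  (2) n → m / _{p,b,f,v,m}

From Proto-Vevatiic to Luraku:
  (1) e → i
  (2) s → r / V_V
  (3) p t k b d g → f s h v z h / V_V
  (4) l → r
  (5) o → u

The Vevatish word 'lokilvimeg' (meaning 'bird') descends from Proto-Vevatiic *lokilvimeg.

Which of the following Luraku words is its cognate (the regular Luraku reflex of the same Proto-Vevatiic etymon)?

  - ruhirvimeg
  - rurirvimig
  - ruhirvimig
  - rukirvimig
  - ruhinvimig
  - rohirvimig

ruhirvimig

Luraku: *lokilvimeg
  lokilvimeg → lokilvimig   [vowel merger]
  lokilvimig (rule 2 does not apply)
  lokilvimig → lohilvimig   [intervocalic lenition]
  lohilvimig → rohirvimig   [unconditioned shift]
  rohirvimig → ruhirvimig   [vowel merger]
  giving Luraku ruhirvimig.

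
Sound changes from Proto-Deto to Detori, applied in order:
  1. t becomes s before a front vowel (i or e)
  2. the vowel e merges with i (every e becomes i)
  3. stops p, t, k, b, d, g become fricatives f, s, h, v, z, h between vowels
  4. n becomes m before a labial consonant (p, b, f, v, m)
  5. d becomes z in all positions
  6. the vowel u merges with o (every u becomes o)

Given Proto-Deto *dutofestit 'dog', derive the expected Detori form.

zosofissit

Detori: *dutofestit
  dutofestit → dutofessit   [palatalisation]
  dutofessit → dutofissit   [vowel merger]
  dutofissit → dusofissit   [intervocalic lenition]
  dusofissit (rule 4 does not apply)
  dusofissit → zusofissit   [unconditioned shift]
  zusofissit → zosofissit   [vowel merger]
  giving Detori zosofissit.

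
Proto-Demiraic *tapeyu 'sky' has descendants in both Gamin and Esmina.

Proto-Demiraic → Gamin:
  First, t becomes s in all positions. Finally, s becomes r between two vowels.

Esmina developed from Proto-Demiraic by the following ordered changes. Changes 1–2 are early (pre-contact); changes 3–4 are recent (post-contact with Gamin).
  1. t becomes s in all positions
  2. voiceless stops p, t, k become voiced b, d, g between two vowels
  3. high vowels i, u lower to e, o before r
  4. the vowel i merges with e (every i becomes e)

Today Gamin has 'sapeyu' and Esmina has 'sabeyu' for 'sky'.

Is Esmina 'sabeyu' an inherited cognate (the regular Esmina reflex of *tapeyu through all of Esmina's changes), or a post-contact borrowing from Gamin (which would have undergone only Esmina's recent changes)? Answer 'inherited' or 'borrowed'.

If inherited, *tapeyu would pass through all of Esmina's changes:
Esmina: *tapeyu
  tapeyu → sapeyu   [unconditioned shift]
  sapeyu → sabeyu   [intervocalic voicing]
  sabeyu (rule 3 does not apply)
  sabeyu (rule 4 does not apply)
  giving Esmina sabeyu.
If borrowed from Gamin 'sapeyu' after the early changes, it would undergo only the recent ones:
  rule 3 (pre-rhotic lowering): no change (sapeyu)
  rule 4 (vowel merger): no change (sapeyu)
  ⇒ as a loan: sapeyu
Esmina 'sabeyu' matches the inherited outcome exactly, so it is an inherited cognate, not a loan.

inherited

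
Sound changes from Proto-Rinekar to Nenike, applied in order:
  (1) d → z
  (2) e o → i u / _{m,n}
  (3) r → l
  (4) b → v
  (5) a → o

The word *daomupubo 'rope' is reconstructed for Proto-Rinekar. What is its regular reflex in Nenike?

zoumupuvo

Nenike: *daomupubo
  daomupubo → zaomupubo   [unconditioned shift]
  zaomupubo → zaumupubo   [pre-nasal raising]
  zaumupubo (rule 3 does not apply)
  zaumupubo → zaumupuvo   [unconditioned shift]
  zaumupuvo → zoumupuvo   [vowel merger]
  giving Nenike zoumupuvo.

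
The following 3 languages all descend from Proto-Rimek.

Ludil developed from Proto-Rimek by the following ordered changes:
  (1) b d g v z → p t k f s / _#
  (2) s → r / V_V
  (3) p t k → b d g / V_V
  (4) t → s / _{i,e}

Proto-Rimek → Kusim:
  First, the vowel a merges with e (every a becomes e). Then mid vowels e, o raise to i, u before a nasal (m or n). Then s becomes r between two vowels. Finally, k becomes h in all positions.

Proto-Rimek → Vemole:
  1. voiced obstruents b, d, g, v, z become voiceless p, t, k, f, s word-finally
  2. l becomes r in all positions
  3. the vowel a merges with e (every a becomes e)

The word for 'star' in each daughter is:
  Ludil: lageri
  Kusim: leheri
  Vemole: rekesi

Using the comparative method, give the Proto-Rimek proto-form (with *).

Position 3: Ludil has g, Kusim has h, Vemole has k. Taking the neighbouring segments as reconstructed: Ludil g could go back to *k or *g; Kusim h could go back to *k or *h; Vemole k can only go back to *k — the one source consistent with every daughter is *k.
Position 1: Ludil has l, Kusim has l, Vemole has r. Ludil preserves l here (none of its changes turn any other segment into l), so the proto-segment is *l.
Position 5: Ludil has r, Kusim has r, Vemole has s. Taking the neighbouring segments as reconstructed: Ludil r could go back to *s or *r; Kusim r could go back to *s or *r; Vemole s can only go back to *s — the one source consistent with every daughter is *s.
Verify the candidate proto-form against each daughter:
Ludil: *lakesi
  lakesi (rule 1 does not apply)
  lakesi → lakeri   [rhotacism]
  lakeri → lageri   [intervocalic voicing]
  lageri (rule 4 does not apply)
  giving Ludil lageri.
Kusim: *lakesi
  lakesi → lekesi   [vowel merger]
  lekesi (rule 2 does not apply)
  lekesi → lekeri   [rhotacism]
  lekeri → leheri   [unconditioned shift]
  giving Kusim leheri.
Vemole: *lakesi > rakesi > rekesi  (by unconditioned shift, vowel merger)
*lakesi is the unique common source.

*lakesi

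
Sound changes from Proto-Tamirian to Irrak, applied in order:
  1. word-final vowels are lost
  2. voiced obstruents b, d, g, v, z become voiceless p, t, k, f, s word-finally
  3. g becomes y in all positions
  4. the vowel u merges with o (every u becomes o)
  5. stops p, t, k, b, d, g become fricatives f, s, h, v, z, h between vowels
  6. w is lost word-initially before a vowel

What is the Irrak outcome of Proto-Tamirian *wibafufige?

Irrak: *wibafufige
  wibafufige → wibafufig   [apocope]
  wibafufig → wibafufik   [final devoicing]
  wibafufik (rule 3 does not apply)
  wibafufik → wibafofik   [vowel merger]
  wibafofik → wivafofik   [intervocalic lenition]
  wivafofik → ivafofik   [glide loss]
  giving Irrak ivafofik.

ivafofik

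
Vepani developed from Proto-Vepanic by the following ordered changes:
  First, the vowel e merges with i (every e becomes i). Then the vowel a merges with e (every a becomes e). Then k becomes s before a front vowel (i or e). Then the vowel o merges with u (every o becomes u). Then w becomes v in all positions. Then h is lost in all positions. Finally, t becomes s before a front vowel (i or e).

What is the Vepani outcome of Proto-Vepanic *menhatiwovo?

minesivuvu

Vepani: *menhatiwovo > minhatiwovo > minhetiwovo > minhetiwuvu > minhetivuvu > minetivuvu > minesivuvu  (by vowel merger, vowel merger, vowel merger, unconditioned shift, h-loss, palatalisation)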